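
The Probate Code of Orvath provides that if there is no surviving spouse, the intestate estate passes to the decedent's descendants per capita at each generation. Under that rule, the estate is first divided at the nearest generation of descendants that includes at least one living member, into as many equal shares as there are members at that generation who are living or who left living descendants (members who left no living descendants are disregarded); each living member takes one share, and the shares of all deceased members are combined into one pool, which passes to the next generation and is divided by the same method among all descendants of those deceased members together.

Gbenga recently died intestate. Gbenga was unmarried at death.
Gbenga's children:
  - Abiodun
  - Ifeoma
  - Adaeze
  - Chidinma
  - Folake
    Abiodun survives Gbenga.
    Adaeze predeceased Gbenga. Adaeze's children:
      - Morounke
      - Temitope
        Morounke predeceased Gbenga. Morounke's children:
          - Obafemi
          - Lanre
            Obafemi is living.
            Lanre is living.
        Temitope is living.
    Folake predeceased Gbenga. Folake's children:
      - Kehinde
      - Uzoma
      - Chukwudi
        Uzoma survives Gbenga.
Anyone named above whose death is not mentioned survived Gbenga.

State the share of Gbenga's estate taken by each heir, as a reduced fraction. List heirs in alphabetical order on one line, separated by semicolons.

There is no surviving spouse, so the entire estate passes to Gbenga's descendants per capita at each generation.
At generation 1 (Abiodun, Ifeoma, Adaeze, Chidinma, Folake) there are 5 shares of (1)/5 = 1/5 each.
Living: Abiodun, Ifeoma, and Chidinma — each takes 1/5.
Deceased: Adaeze and Folake. Their combined 2/5 is pooled and carried to generation 2.
At generation 2 (Morounke, Temitope, Kehinde, Uzoma, Chukwudi) there are 5 shares of (2/5)/5 = 2/25 each.
Living: Temitope, Kehinde, Uzoma, and Chukwudi — each takes 2/25.
Deceased: Morounke. That 2/25 share is carried to generation 3.
At generation 3 (Obafemi, Lanre) there are 2 shares of (2/25)/2 = 1/25 each.
Living: Obafemi and Lanre — each takes 1/25.

Abiodun 1/5; Chidinma 1/5; Chukwudi 2/25; Ifeoma 1/5; Kehinde 2/25; Lanre 1/25; Obafemi 1/25; Temitope 2/25; Uzoma 2/25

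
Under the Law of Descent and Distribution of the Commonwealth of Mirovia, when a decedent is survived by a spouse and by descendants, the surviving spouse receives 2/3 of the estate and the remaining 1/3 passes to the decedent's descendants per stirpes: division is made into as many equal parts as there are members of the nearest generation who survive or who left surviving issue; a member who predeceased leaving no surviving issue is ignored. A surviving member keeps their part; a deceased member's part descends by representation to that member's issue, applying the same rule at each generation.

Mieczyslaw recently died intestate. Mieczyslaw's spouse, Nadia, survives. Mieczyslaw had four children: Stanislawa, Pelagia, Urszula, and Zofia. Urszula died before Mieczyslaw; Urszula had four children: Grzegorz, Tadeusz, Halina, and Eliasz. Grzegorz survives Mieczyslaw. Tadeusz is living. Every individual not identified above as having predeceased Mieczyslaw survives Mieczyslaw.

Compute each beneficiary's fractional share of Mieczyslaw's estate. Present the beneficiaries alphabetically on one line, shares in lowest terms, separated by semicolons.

Eliasz 1/48; Grzegorz 1/48; Halina 1/48; Nadia 2/3; Pelagia 1/12; Stanislawa 1/12; Tadeusz 1/48; Zofia 1/12

Nadia, as surviving spouse, takes 2/3.
The remaining 1/3 passes to Mieczyslaw's descendants per stirpes.
The 1/3 is divided into 4 equal shares of 1/12 among Stanislawa, Pelagia, Urszula, Zofia.
Stanislawa is living and takes 1/12.
Pelagia is living and takes 1/12.
Urszula predeceased; the 1/12 allotted to Urszula's branch passes to Urszula's issue by representation.
The 1/12 is divided into 4 equal shares of 1/48 among Grzegorz, Tadeusz, Halina, Eliasz.
Grzegorz is living and takes 1/48.
Tadeusz is living and takes 1/48.
Halina is living and takes 1/48.
Eliasz is living and takes 1/48.
Zofia is living and takes 1/12.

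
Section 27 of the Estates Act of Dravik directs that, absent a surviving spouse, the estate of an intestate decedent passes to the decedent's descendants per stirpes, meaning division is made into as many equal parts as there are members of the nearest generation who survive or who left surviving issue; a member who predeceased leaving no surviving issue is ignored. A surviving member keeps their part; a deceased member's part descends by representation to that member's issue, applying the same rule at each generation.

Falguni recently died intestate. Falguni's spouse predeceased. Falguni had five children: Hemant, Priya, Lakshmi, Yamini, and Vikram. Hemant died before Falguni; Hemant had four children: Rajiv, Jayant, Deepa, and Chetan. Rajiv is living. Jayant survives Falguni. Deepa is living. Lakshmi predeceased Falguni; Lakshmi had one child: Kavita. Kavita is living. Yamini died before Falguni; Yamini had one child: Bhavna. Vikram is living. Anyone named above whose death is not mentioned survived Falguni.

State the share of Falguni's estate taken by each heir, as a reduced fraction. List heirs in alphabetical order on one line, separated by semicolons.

There is no surviving spouse, so the entire estate passes to Falguni's descendants per stirpes.
The estate is divided into 5 equal shares of 1/5 among Hemant, Priya, Lakshmi, Yamini, Vikram.
Hemant predeceased; the 1/5 allotted to Hemant's branch passes to Hemant's issue by representation.
The 1/5 is divided into 4 equal shares of 1/20 among Rajiv, Jayant, Deepa, Chetan.
Rajiv is living and takes 1/20.
Jayant is living and takes 1/20.
Deepa is living and takes 1/20.
Chetan is living and takes 1/20.
Priya is living and takes 1/5.
Lakshmi predeceased; the 1/5 allotted to Lakshmi's branch passes to Lakshmi's issue by representation.
Kavita is the sole taker at this level and receives the full 1/5.
Yamini predeceased; the 1/5 allotted to Yamini's branch passes to Yamini's issue by representation.
Bhavna is the sole taker at this level and receives the full 1/5.
Vikram is living and takes 1/5.

Bhavna 1/5; Chetan 1/20; Deepa 1/20; Jayant 1/20; Kavita 1/5; Priya 1/5; Rajiv 1/20; Vikram 1/5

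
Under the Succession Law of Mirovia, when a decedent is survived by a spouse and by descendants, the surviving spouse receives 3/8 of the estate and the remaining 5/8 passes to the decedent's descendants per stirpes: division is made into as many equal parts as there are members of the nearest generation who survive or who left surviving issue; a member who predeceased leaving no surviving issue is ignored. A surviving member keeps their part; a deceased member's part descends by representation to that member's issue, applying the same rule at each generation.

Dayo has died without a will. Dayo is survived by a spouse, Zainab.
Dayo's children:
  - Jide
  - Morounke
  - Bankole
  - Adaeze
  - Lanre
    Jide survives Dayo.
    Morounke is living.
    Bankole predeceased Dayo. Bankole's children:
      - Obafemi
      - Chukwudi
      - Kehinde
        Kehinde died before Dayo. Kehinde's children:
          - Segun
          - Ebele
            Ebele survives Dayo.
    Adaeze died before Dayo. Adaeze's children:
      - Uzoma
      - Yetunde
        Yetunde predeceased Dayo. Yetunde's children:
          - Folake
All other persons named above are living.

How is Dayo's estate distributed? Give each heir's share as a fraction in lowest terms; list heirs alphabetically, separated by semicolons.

Chukwudi 1/24; Ebele 1/48; Folake 1/16; Jide 1/8; Lanre 1/8; Morounke 1/8; Obafemi 1/24; Segun 1/48; Uzoma 1/16; Zainab 3/8

Zainab, as surviving spouse, takes 3/8.
The remaining 5/8 passes to Dayo's descendants per stirpes.
The 5/8 is divided into 5 equal shares of 1/8 among Jide, Morounke, Bankole, Adaeze, Lanre.
Jide is living and takes 1/8.
Morounke is living and takes 1/8.
Bankole predeceased; the 1/8 allotted to Bankole's branch passes to Bankole's issue by representation.
The 1/8 is divided into 3 equal shares of 1/24 among Obafemi, Chukwudi, Kehinde.
Obafemi is living and takes 1/24.
Chukwudi is living and takes 1/24.
Kehinde predeceased; the 1/24 allotted to Kehinde's branch passes to Kehinde's issue by representation.
The 1/24 is divided into 2 equal shares of 1/48 among Segun, Ebele.
Segun is living and takes 1/48.
Ebele is living and takes 1/48.
Adaeze predeceased; the 1/8 allotted to Adaeze's branch passes to Adaeze's issue by representation.
The 1/8 is divided into 2 equal shares of 1/16 among Uzoma, Yetunde.
Uzoma is living and takes 1/16.
Yetunde predeceased; the 1/16 allotted to Yetunde's branch passes to Yetunde's issue by representation.
Folake is the sole taker at this level and receives the full 1/16.
Lanre is living and takes 1/8.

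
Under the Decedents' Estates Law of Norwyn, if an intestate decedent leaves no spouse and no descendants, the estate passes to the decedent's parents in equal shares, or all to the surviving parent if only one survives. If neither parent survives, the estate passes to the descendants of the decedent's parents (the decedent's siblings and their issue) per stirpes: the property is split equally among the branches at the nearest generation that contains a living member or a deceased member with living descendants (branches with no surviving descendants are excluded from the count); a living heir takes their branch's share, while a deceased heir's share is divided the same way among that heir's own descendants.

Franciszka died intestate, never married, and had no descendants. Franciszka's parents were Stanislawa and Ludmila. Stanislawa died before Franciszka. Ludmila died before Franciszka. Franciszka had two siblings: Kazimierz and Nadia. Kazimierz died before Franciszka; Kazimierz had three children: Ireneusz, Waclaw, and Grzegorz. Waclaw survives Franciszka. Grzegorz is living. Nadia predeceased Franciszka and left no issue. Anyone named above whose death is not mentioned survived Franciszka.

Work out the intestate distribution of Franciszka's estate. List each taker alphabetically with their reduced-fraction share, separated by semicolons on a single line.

Neither parent survives and there are no descendants, so the estate passes to Franciszka's siblings and their issue per stirpes.
Nadia left no surviving issue, so that branch lapses and is disregarded.
Kazimierz's line is the sole branch at this level, so the full 1 passes to Kazimierz's issue by representation.
The estate is divided into 3 equal shares of 1/3 among Ireneusz, Waclaw, Grzegorz.
Ireneusz is living and takes 1/3.
Waclaw is living and takes 1/3.
Grzegorz is living and takes 1/3.

Grzegorz 1/3; Ireneusz 1/3; Waclaw 1/3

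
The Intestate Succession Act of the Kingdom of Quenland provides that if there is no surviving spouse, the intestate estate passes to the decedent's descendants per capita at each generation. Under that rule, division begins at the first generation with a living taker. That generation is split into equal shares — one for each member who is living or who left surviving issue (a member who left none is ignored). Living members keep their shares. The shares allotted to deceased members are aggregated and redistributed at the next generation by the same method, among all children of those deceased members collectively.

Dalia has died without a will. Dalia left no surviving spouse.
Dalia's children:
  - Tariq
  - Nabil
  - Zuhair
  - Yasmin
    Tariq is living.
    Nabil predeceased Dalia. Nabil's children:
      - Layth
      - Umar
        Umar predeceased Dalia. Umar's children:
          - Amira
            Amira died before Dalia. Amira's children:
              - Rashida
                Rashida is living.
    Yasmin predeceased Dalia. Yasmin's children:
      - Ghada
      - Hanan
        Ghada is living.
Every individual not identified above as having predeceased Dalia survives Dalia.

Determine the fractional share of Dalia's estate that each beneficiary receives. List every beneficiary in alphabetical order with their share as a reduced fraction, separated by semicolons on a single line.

There is no surviving spouse, so the entire estate passes to Dalia's descendants per capita at each generation.
At generation 1 (Tariq, Nabil, Zuhair, Yasmin) there are 4 shares of (1)/4 = 1/4 each.
Living: Tariq and Zuhair — each takes 1/4.
Deceased: Nabil and Yasmin. Their combined 1/2 is pooled and carried to generation 2.
At generation 2 (Layth, Umar, Ghada, Hanan) there are 4 shares of (1/2)/4 = 1/8 each.
Living: Layth, Ghada, and Hanan — each takes 1/8.
Deceased: Umar. That 1/8 share is carried to generation 3.
At generation 3 (Amira) there are 1 shares of (1/8)/1 = 1/8 each.
Deceased: Amira. That 1/8 share is carried to generation 4.
At generation 4 (Rashida) there are 1 shares of (1/8)/1 = 1/8 each.
Living: Rashida — each takes 1/8.

Ghada 1/8; Hanan 1/8; Layth 1/8; Rashida 1/8; Tariq 1/4; Zuhair 1/4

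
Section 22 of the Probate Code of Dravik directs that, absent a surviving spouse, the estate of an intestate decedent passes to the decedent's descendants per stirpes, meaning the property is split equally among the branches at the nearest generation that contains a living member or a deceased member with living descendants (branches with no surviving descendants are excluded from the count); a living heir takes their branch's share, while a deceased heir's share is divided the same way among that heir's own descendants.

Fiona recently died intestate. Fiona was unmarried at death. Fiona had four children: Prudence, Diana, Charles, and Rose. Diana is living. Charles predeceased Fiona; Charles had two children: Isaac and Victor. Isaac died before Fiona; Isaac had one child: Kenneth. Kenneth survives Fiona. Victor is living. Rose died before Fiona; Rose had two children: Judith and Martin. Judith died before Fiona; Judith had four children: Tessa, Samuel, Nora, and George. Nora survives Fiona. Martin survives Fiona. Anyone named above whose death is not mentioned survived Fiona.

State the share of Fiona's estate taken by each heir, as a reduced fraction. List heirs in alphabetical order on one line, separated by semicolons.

Diana 1/4; George 1/32; Kenneth 1/8; Martin 1/8; Nora 1/32; Prudence 1/4; Samuel 1/32; Tessa 1/32; Victor 1/8

There is no surviving spouse, so the entire estate passes to Fiona's descendants per stirpes.
The estate is divided into 4 equal shares of 1/4 among Prudence, Diana, Charles, Rose.
Prudence is living and takes 1/4.
Diana is living and takes 1/4.
Charles predeceased; the 1/4 allotted to Charles's branch passes to Charles's issue by representation.
The 1/4 is divided into 2 equal shares of 1/8 among Isaac, Victor.
Isaac predeceased; the 1/8 allotted to Isaac's branch passes to Isaac's issue by representation.
Kenneth is the sole taker at this level and receives the full 1/8.
Victor is living and takes 1/8.
Rose predeceased; the 1/4 allotted to Rose's branch passes to Rose's issue by representation.
The 1/4 is divided into 2 equal shares of 1/8 among Judith, Martin.
Judith predeceased; the 1/8 allotted to Judith's branch passes to Judith's issue by representation.
The 1/8 is divided into 4 equal shares of 1/32 among Tessa, Samuel, Nora, George.
Tessa is living and takes 1/32.
Samuel is living and takes 1/32.
Nora is living and takes 1/32.
George is living and takes 1/32.
Martin is living and takes 1/8.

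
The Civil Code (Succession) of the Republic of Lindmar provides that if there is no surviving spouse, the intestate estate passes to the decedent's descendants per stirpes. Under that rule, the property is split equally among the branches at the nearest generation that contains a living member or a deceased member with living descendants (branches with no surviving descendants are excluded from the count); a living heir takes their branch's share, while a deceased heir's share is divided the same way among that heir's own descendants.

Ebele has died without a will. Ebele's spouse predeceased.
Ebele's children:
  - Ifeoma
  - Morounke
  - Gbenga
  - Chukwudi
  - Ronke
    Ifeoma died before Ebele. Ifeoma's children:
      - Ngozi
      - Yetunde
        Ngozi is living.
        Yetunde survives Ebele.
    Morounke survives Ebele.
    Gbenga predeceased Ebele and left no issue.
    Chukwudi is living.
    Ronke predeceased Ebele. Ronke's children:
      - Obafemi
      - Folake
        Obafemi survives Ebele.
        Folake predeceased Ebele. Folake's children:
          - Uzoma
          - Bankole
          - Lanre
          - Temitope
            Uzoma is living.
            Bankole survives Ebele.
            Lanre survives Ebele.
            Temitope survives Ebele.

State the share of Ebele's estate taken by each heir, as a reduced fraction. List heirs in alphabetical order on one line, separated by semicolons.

Bankole 1/32; Chukwudi 1/4; Lanre 1/32; Morounke 1/4; Ngozi 1/8; Obafemi 1/8; Temitope 1/32; Uzoma 1/32; Yetunde 1/8

There is no surviving spouse, so the entire estate passes to Ebele's descendants per stirpes.
Gbenga left no surviving issue, so that branch lapses and is disregarded.
The estate is divided into 4 equal shares of 1/4 among Ifeoma, Morounke, Chukwudi, Ronke.
Ifeoma predeceased; the 1/4 allotted to Ifeoma's branch passes to Ifeoma's issue by representation.
The 1/4 is divided into 2 equal shares of 1/8 among Ngozi, Yetunde.
Ngozi is living and takes 1/8.
Yetunde is living and takes 1/8.
Morounke is living and takes 1/4.
Chukwudi is living and takes 1/4.
Ronke predeceased; the 1/4 allotted to Ronke's branch passes to Ronke's issue by representation.
The 1/4 is divided into 2 equal shares of 1/8 among Obafemi, Folake.
Obafemi is living and takes 1/8.
Folake predeceased; the 1/8 allotted to Folake's branch passes to Folake's issue by representation.
The 1/8 is divided into 4 equal shares of 1/32 among Uzoma, Bankole, Lanre, Temitope.
Uzoma is living and takes 1/32.
Bankole is living and takes 1/32.
Lanre is living and takes 1/32.
Temitope is living and takes 1/32.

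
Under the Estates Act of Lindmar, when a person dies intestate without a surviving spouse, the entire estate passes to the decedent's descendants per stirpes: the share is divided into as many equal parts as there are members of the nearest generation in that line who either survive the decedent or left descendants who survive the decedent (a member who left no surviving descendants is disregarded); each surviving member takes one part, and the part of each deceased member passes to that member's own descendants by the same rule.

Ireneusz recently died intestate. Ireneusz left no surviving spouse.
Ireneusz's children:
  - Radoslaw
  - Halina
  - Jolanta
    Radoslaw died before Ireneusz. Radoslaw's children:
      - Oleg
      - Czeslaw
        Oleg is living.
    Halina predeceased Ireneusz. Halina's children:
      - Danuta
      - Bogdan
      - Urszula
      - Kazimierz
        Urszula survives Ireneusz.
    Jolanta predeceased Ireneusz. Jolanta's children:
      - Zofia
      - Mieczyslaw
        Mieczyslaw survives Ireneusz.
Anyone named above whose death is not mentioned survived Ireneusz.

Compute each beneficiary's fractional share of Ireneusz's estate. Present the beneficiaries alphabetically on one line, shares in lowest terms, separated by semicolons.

Bogdan 1/12; Czeslaw 1/6; Danuta 1/12; Kazimierz 1/12; Mieczyslaw 1/6; Oleg 1/6; Urszula 1/12; Zofia 1/6

There is no surviving spouse, so the entire estate passes to Ireneusz's descendants per stirpes.
The estate is divided into 3 equal shares of 1/3 among Radoslaw, Halina, Jolanta.
Radoslaw predeceased; the 1/3 allotted to Radoslaw's branch passes to Radoslaw's issue by representation.
The 1/3 is divided into 2 equal shares of 1/6 among Oleg, Czeslaw.
Oleg is living and takes 1/6.
Czeslaw is living and takes 1/6.
Halina predeceased; the 1/3 allotted to Halina's branch passes to Halina's issue by representation.
The 1/3 is divided into 4 equal shares of 1/12 among Danuta, Bogdan, Urszula, Kazimierz.
Danuta is living and takes 1/12.
Bogdan is living and takes 1/12.
Urszula is living and takes 1/12.
Kazimierz is living and takes 1/12.
Jolanta predeceased; the 1/3 allotted to Jolanta's branch passes to Jolanta's issue by representation.
The 1/3 is divided into 2 equal shares of 1/6 among Zofia, Mieczyslaw.
Zofia is living and takes 1/6.
Mieczyslaw is living and takes 1/6.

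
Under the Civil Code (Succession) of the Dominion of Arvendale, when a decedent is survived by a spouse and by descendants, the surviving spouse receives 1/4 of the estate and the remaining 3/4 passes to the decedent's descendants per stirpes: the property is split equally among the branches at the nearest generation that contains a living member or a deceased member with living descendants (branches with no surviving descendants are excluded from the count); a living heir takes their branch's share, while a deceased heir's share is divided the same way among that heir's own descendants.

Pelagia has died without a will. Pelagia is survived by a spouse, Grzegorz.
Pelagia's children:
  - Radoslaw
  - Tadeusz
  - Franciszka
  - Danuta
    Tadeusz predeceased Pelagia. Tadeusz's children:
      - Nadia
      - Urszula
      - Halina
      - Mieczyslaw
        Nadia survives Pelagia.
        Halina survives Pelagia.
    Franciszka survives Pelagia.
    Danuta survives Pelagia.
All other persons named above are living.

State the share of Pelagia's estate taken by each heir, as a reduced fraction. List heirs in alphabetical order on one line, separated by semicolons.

Danuta 3/16; Franciszka 3/16; Grzegorz 1/4; Halina 3/64; Mieczyslaw 3/64; Nadia 3/64; Radoslaw 3/16; Urszula 3/64

Grzegorz, as surviving spouse, takes 1/4.
The remaining 3/4 passes to Pelagia's descendants per stirpes.
The 3/4 is divided into 4 equal shares of 3/16 among Radoslaw, Tadeusz, Franciszka, Danuta.
Radoslaw is living and takes 3/16.
Tadeusz predeceased; the 3/16 allotted to Tadeusz's branch passes to Tadeusz's issue by representation.
The 3/16 is divided into 4 equal shares of 3/64 among Nadia, Urszula, Halina, Mieczyslaw.
Nadia is living and takes 3/64.
Urszula is living and takes 3/64.
Halina is living and takes 3/64.
Mieczyslaw is living and takes 3/64.
Franciszka is living and takes 3/16.
Danuta is living and takes 3/16.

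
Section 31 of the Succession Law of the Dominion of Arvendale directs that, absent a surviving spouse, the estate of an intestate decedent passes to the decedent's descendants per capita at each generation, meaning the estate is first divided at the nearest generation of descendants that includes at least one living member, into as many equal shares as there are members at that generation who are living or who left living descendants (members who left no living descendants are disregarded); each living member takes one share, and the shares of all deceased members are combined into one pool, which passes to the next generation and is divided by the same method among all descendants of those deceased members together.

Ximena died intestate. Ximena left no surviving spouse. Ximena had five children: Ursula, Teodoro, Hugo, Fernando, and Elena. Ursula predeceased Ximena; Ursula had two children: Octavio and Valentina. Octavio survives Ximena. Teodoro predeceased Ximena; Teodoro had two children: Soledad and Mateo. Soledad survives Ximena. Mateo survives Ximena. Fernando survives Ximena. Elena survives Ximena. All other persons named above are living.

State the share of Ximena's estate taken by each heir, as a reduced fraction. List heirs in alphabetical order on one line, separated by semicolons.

Elena 1/5; Fernando 1/5; Hugo 1/5; Mateo 1/10; Octavio 1/10; Soledad 1/10; Valentina 1/10

There is no surviving spouse, so the entire estate passes to Ximena's descendants per capita at each generation.
At generation 1 (Ursula, Teodoro, Hugo, Fernando, Elena) there are 5 shares of (1)/5 = 1/5 each.
Living: Hugo, Fernando, and Elena — each takes 1/5.
Deceased: Ursula and Teodoro. Their combined 2/5 is pooled and carried to generation 2.
At generation 2 (Octavio, Valentina, Soledad, Mateo) there are 4 shares of (2/5)/4 = 1/10 each.
Living: Octavio, Valentina, Soledad, and Mateo — each takes 1/10.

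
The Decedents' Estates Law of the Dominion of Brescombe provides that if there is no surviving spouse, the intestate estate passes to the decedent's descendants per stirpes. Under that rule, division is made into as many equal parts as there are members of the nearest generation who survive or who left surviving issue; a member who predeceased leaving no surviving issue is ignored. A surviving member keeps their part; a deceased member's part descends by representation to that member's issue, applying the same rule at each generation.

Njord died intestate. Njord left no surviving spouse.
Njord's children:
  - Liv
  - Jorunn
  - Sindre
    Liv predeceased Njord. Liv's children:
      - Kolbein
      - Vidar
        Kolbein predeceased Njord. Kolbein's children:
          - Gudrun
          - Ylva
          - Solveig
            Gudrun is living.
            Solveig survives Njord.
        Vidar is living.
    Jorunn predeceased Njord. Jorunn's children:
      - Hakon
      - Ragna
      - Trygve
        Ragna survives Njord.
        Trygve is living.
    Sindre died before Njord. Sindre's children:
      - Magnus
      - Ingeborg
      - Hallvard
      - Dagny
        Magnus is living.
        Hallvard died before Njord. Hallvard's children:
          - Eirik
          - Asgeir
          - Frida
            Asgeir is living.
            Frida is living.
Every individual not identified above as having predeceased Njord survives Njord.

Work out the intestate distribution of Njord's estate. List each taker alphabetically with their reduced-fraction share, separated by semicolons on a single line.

Asgeir 1/36; Dagny 1/12; Eirik 1/36; Frida 1/36; Gudrun 1/18; Hakon 1/9; Ingeborg 1/12; Magnus 1/12; Ragna 1/9; Solveig 1/18; Trygve 1/9; Vidar 1/6; Ylva 1/18

There is no surviving spouse, so the entire estate passes to Njord's descendants per stirpes.
The estate is divided into 3 equal shares of 1/3 among Liv, Jorunn, Sindre.
Liv predeceased; the 1/3 allotted to Liv's branch passes to Liv's issue by representation.
The 1/3 is divided into 2 equal shares of 1/6 among Kolbein, Vidar.
Kolbein predeceased; the 1/6 allotted to Kolbein's branch passes to Kolbein's issue by representation.
The 1/6 is divided into 3 equal shares of 1/18 among Gudrun, Ylva, Solveig.
Gudrun is living and takes 1/18.
Ylva is living and takes 1/18.
Solveig is living and takes 1/18.
Vidar is living and takes 1/6.
Jorunn predeceased; the 1/3 allotted to Jorunn's branch passes to Jorunn's issue by representation.
The 1/3 is divided into 3 equal shares of 1/9 among Hakon, Ragna, Trygve.
Hakon is living and takes 1/9.
Ragna is living and takes 1/9.
Trygve is living and takes 1/9.
Sindre predeceased; the 1/3 allotted to Sindre's branch passes to Sindre's issue by representation.
The 1/3 is divided into 4 equal shares of 1/12 among Magnus, Ingeborg, Hallvard, Dagny.
Magnus is living and takes 1/12.
Ingeborg is living and takes 1/12.
Hallvard predeceased; the 1/12 allotted to Hallvard's branch passes to Hallvard's issue by representation.
The 1/12 is divided into 3 equal shares of 1/36 among Eirik, Asgeir, Frida.
Eirik is living and takes 1/36.
Asgeir is living and takes 1/36.
Frida is living and takes 1/36.
Dagny is living and takes 1/12.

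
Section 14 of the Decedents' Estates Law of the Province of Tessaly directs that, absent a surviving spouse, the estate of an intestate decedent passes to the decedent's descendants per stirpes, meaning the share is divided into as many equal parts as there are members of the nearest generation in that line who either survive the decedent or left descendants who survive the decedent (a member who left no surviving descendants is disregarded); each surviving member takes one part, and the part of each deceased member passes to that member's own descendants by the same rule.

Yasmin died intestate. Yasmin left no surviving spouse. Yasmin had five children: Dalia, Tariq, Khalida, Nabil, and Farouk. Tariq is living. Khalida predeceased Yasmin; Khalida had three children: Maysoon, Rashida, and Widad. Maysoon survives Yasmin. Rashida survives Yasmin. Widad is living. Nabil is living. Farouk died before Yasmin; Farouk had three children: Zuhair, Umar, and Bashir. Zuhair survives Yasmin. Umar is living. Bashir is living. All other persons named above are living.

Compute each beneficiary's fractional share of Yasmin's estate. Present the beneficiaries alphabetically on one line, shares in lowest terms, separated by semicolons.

Bashir 1/15; Dalia 1/5; Maysoon 1/15; Nabil 1/5; Rashida 1/15; Tariq 1/5; Umar 1/15; Widad 1/15; Zuhair 1/15

There is no surviving spouse, so the entire estate passes to Yasmin's descendants per stirpes.
The estate is divided into 5 equal shares of 1/5 among Dalia, Tariq, Khalida, Nabil, Farouk.
Dalia is living and takes 1/5.
Tariq is living and takes 1/5.
Khalida predeceased; the 1/5 allotted to Khalida's branch passes to Khalida's issue by representation.
The 1/5 is divided into 3 equal shares of 1/15 among Maysoon, Rashida, Widad.
Maysoon is living and takes 1/15.
Rashida is living and takes 1/15.
Widad is living and takes 1/15.
Nabil is living and takes 1/5.
Farouk predeceased; the 1/5 allotted to Farouk's branch passes to Farouk's issue by representation.
The 1/5 is divided into 3 equal shares of 1/15 among Zuhair, Umar, Bashir.
Zuhair is living and takes 1/15.
Umar is living and takes 1/15.
Bashir is living and takes 1/15.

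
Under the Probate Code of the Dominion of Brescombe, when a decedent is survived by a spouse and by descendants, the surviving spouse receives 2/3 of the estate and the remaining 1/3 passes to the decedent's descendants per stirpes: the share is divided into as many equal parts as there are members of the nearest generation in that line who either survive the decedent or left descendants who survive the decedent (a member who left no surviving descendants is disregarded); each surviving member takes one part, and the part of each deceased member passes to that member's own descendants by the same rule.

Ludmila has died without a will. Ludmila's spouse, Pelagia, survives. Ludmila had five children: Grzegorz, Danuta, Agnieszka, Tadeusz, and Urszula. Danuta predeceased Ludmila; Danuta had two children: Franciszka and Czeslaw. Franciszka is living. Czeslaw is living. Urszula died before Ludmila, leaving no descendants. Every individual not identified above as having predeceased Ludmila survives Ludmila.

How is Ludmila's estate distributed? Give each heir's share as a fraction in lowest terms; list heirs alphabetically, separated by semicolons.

Pelagia, as surviving spouse, takes 2/3.
The remaining 1/3 passes to Ludmila's descendants per stirpes.
Urszula left no surviving issue, so that branch lapses and is disregarded.
The 1/3 is divided into 4 equal shares of 1/12 among Grzegorz, Danuta, Agnieszka, Tadeusz.
Grzegorz is living and takes 1/12.
Danuta predeceased; the 1/12 allotted to Danuta's branch passes to Danuta's issue by representation.
The 1/12 is divided into 2 equal shares of 1/24 among Franciszka, Czeslaw.
Franciszka is living and takes 1/24.
Czeslaw is living and takes 1/24.
Agnieszka is living and takes 1/12.
Tadeusz is living and takes 1/12.

Agnieszka 1/12; Czeslaw 1/24; Franciszka 1/24; Grzegorz 1/12; Pelagia 2/3; Tadeusz 1/12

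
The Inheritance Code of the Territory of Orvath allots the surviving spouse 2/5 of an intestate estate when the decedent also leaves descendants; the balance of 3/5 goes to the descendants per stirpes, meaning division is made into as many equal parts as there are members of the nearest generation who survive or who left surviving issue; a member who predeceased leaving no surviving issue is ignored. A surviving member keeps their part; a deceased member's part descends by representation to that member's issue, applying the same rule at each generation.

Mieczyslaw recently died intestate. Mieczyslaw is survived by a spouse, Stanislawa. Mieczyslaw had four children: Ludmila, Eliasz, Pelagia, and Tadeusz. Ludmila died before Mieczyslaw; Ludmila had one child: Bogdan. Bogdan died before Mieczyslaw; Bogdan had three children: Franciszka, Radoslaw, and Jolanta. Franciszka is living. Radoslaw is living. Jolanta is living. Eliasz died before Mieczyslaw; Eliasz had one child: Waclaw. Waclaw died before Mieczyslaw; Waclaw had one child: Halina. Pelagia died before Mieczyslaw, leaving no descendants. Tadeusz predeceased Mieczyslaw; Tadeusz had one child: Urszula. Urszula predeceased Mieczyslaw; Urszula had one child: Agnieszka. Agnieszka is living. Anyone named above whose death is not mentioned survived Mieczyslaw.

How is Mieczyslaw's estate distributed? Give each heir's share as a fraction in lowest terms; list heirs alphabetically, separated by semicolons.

Agnieszka 1/5; Franciszka 1/15; Halina 1/5; Jolanta 1/15; Radoslaw 1/15; Stanislawa 2/5

Stanislawa, as surviving spouse, takes 2/5.
The remaining 3/5 passes to Mieczyslaw's descendants per stirpes.
Pelagia left no surviving issue, so that branch lapses and is disregarded.
The 3/5 is divided into 3 equal shares of 1/5 among Ludmila, Eliasz, Tadeusz.
Ludmila predeceased; the 1/5 allotted to Ludmila's branch passes to Ludmila's issue by representation.
Bogdan's line is the sole branch at this level, so the full 1/5 passes to Bogdan's issue by representation.
The 1/5 is divided into 3 equal shares of 1/15 among Franciszka, Radoslaw, Jolanta.
Franciszka is living and takes 1/15.
Radoslaw is living and takes 1/15.
Jolanta is living and takes 1/15.
Eliasz predeceased; the 1/5 allotted to Eliasz's branch passes to Eliasz's issue by representation.
Waclaw's line is the sole branch at this level, so the full 1/5 passes to Waclaw's issue by representation.
Halina is the sole taker at this level and receives the full 1/5.
Tadeusz predeceased; the 1/5 allotted to Tadeusz's branch passes to Tadeusz's issue by representation.
Urszula's line is the sole branch at this level, so the full 1/5 passes to Urszula's issue by representation.
Agnieszka is the sole taker at this level and receives the full 1/5.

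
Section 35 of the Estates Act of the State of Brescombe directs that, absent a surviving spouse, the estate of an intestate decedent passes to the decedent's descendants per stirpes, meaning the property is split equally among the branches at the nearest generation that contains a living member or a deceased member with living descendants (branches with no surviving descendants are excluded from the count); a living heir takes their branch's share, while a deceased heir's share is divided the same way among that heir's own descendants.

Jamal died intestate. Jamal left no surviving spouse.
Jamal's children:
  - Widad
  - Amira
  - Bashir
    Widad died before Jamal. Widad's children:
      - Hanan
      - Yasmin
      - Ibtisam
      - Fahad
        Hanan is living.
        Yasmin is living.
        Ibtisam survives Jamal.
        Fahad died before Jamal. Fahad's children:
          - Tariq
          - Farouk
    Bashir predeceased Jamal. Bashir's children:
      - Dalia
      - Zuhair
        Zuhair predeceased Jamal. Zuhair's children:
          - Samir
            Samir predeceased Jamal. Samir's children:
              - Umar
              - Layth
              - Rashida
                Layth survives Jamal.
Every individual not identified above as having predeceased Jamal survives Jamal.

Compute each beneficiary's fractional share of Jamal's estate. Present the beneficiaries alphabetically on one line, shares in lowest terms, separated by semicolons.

Amira 1/3; Dalia 1/6; Farouk 1/24; Hanan 1/12; Ibtisam 1/12; Layth 1/18; Rashida 1/18; Tariq 1/24; Umar 1/18; Yasmin 1/12

There is no surviving spouse, so the entire estate passes to Jamal's descendants per stirpes.
The estate is divided into 3 equal shares of 1/3 among Widad, Amira, Bashir.
Widad predeceased; the 1/3 allotted to Widad's branch passes to Widad's issue by representation.
The 1/3 is divided into 4 equal shares of 1/12 among Hanan, Yasmin, Ibtisam, Fahad.
Hanan is living and takes 1/12.
Yasmin is living and takes 1/12.
Ibtisam is living and takes 1/12.
Fahad predeceased; the 1/12 allotted to Fahad's branch passes to Fahad's issue by representation.
The 1/12 is divided into 2 equal shares of 1/24 among Tariq, Farouk.
Tariq is living and takes 1/24.
Farouk is living and takes 1/24.
Amira is living and takes 1/3.
Bashir predeceased; the 1/3 allotted to Bashir's branch passes to Bashir's issue by representation.
The 1/3 is divided into 2 equal shares of 1/6 among Dalia, Zuhair.
Dalia is living and takes 1/6.
Zuhair predeceased; the 1/6 allotted to Zuhair's branch passes to Zuhair's issue by representation.
Samir's line is the sole branch at this level, so the full 1/6 passes to Samir's issue by representation.
The 1/6 is divided into 3 equal shares of 1/18 among Umar, Layth, Rashida.
Umar is living and takes 1/18.
Layth is living and takes 1/18.
Rashida is living and takes 1/18.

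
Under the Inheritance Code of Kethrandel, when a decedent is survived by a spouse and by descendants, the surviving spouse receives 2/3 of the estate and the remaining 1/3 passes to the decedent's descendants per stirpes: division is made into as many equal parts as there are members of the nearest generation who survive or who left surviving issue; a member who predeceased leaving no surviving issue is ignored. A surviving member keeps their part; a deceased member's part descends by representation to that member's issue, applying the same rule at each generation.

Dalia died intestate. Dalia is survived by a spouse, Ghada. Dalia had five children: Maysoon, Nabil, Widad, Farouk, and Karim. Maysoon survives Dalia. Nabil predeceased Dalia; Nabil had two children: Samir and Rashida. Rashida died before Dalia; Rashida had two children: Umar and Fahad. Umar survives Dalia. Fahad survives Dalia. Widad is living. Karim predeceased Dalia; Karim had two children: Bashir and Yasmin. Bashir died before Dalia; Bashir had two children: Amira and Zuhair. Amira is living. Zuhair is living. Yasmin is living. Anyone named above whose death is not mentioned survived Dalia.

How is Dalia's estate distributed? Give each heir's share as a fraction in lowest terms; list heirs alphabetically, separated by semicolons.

Ghada, as surviving spouse, takes 2/3.
The remaining 1/3 passes to Dalia's descendants per stirpes.
The 1/3 is divided into 5 equal shares of 1/15 among Maysoon, Nabil, Widad, Farouk, Karim.
Maysoon is living and takes 1/15.
Nabil predeceased; the 1/15 allotted to Nabil's branch passes to Nabil's issue by representation.
The 1/15 is divided into 2 equal shares of 1/30 among Samir, Rashida.
Samir is living and takes 1/30.
Rashida predeceased; the 1/30 allotted to Rashida's branch passes to Rashida's issue by representation.
The 1/30 is divided into 2 equal shares of 1/60 among Umar, Fahad.
Umar is living and takes 1/60.
Fahad is living and takes 1/60.
Widad is living and takes 1/15.
Farouk is living and takes 1/15.
Karim predeceased; the 1/15 allotted to Karim's branch passes to Karim's issue by representation.
The 1/15 is divided into 2 equal shares of 1/30 among Bashir, Yasmin.
Bashir predeceased; the 1/30 allotted to Bashir's branch passes to Bashir's issue by representation.
The 1/30 is divided into 2 equal shares of 1/60 among Amira, Zuhair.
Amira is living and takes 1/60.
Zuhair is living and takes 1/60.
Yasmin is living and takes 1/30.

Amira 1/60; Fahad 1/60; Farouk 1/15; Ghada 2/3; Maysoon 1/15; Samir 1/30; Umar 1/60; Widad 1/15; Yasmin 1/30; Zuhair 1/60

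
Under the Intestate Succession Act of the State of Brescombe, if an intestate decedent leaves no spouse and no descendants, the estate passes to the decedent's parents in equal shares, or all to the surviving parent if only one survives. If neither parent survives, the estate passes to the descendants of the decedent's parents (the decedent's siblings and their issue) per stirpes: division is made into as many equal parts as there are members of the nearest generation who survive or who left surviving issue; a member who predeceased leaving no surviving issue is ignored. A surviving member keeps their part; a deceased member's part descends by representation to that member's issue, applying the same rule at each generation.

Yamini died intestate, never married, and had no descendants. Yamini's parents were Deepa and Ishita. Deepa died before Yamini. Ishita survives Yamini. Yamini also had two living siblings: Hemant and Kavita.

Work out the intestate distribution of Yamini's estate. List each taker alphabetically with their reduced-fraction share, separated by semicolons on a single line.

Ishita 1

Only one parent, Ishita, survives, so Ishita takes the entire estate. The siblings take nothing because a surviving parent has priority.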